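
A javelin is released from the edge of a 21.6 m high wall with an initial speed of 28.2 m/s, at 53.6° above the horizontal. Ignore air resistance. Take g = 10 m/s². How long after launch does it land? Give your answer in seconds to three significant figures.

Resolve: vₓ = 28.20 cos 53.6° = 16.73 m/s and v_y0 = 28.20 sin 53.6° = 22.70 m/s.
Vertical motion (up positive, ground at y = 0): 5.000 t² − (22.70) t − 21.6 = 0, so t = (22.70 + √(22.70² + 2·10.0·21.6)) / 10.0 = (22.70 + 30.78) / 10.0 = 5.347 s.

5.35 s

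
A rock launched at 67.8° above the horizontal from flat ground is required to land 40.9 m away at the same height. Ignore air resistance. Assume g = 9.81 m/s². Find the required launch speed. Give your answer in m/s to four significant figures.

Level-ground range: R = v₀² sin(2θ)/g, so v₀ = √(gR / sin 2θ).
v₀ = √(9.81 × 40.9 / sin 135.6°) = √(401.2 / 0.6997) = √573.46 = 23.95 m/s.

23.95 m/s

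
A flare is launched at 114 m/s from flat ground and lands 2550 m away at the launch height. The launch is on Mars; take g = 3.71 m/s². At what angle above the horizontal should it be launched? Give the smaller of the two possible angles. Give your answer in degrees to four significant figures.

23.36°

Level-ground range R = v₀² sin(2θ)/g ⇒ sin(2θ) = gR/v₀² = 3.71 × 2550 / 114² = 0.7280.
2θ = 46.72° or 180° − 46.72° = 133.3°, so θ = 23.36° or 66.64°.
The smaller angle is 23.36°.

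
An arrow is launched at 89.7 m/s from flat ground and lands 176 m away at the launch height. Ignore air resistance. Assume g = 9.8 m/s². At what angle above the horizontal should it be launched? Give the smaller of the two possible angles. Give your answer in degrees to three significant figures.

6.19°

From R = (v₀²/g) sin 2θ: sin 2θ = 9.80 × 176 / 8046.1 = 0.2144.
2θ = 12.38° or 180° − 12.38° = 167.6°, so θ = 6.189° or 83.81°.
The smaller angle is 6.189°.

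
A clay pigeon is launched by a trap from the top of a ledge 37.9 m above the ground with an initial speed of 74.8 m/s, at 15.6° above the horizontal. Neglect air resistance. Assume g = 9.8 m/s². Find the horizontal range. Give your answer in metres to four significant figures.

Components: vₓ = 74.80 cos 15.6° = 72.04 m/s, v_y0 = 74.80 sin 15.6° = 20.12 m/s.
The projectile lands when y = 37.9 + (20.12) t − ½·9.80·t² = 0. Positive root: t = (20.12 + √(20.12² + 2·9.80·37.9)) / 9.80 = (20.12 + 33.87) / 9.80 = 5.509 s.
Horizontal distance: R = vₓ t = 72.04 × 5.509 = 396.9 m.

396.9 m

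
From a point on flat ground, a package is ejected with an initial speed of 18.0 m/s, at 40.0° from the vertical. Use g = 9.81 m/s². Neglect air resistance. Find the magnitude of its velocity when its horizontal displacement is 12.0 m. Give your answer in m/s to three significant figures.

12.1 m/s

Components: vₓ = 18.00 sin 40.0° = 11.57 m/s, v_y0 = 18.00 cos 40.0° = 13.79 m/s.
x = vₓ t ⇒ t = 12.0/11.57 = 1.037 s.
Vertical velocity there: v_y = v_y0 − g t = 13.79 − 9.81 × 1.037 = 3.614 m/s.
Speed: √(vₓ² + v_y²) = √(11.57² + 3.614²) = 12.12 m/s.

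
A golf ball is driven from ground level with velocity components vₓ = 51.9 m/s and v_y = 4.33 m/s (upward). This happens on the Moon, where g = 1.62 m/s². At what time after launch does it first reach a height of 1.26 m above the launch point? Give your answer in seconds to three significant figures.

0.309 s

Height y(t) = 4.330 t − 0.8100 t² = 1.26 gives 0.8100 t² − 4.330 t + 1.26 = 0.
t = [4.330 ± √(4.330² − 2·1.62·1.26)] / 1.62 = (4.330 ± 3.830) / 1.62, so t = 0.3088 s or t = 5.037 s.
The first (ascending) time is 0.3088 s.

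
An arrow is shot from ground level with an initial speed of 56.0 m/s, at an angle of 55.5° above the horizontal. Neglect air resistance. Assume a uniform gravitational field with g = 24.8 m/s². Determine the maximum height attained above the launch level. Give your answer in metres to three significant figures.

vₓ = 56.00 cos 55.5° = 31.72 m/s; v_y0 = 56.00 sin 55.5° = 46.15 m/s.
At the apex v_y = 0, so H = v_y0²/(2g) = 46.15²/49.60 = 42.94 m.

42.9 m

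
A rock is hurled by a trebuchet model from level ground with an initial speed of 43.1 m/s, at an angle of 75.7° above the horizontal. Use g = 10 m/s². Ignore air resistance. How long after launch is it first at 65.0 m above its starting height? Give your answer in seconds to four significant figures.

2.069 s

Resolve: vₓ = 43.10 cos 75.7° = 10.65 m/s and v_y0 = 43.10 sin 75.7° = 41.76 m/s.
Set y = v_y0 t − ½ g t² = 65.0: 5.000 t² − 41.76 t + 65.0 = 0.
t = [41.76 ± √(41.76² − 2·10.0·65.0)] / 10.0 = (41.76 ± 21.08) / 10.0, so t = 2.069 s or t = 6.284 s.
The first (ascending) time is 2.069 s.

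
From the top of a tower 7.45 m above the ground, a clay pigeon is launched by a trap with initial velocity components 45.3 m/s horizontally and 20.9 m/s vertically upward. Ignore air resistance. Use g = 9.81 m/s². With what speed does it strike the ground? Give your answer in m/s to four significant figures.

51.33 m/s

With up positive and y = 0 at the ground: y(t) = 7.45 + (20.90) t − 4.905 t². Setting y = 0 and taking the positive root: t = [20.90 + √(20.90² + 2·9.81·7.45)] / 9.81 = (20.90 + 24.14) / 9.81 = 4.592 s.
Vertical velocity at impact: v_y = v_y0 − g t = 20.90 − 9.81 × 4.592 = −24.14 m/s.
Speed: |v| = √(vₓ² + v_y²) = √(45.30² + 24.14²) = 51.33 m/s.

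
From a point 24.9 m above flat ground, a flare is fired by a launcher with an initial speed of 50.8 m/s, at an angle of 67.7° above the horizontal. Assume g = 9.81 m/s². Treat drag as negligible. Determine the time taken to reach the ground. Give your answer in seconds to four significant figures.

Resolve: vₓ = 50.80 cos 67.7° = 19.28 m/s and v_y0 = 50.80 sin 67.7° = 47.00 m/s.
Vertical motion (up positive, ground at y = 0): 4.905 t² − (47.00) t − 24.9 = 0, so t = (47.00 + √(47.00² + 2·9.81·24.9)) / 9.81 = (47.00 + 51.94) / 9.81 = 10.09 s.

10.09 s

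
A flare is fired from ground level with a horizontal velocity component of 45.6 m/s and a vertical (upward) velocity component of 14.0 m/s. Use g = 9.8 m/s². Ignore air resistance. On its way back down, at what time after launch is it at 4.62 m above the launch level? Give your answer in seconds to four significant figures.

Require v_y0 t − ½ g t² = 4.62, i.e. 4.900 t² − 14.00 t + 4.62 = 0.
t = [14.00 ± √(14.00² − 2·9.80·4.62)] / 9.80 = (14.00 ± 10.27) / 9.80, so t = 0.3807 s or t = 2.476 s.
The descending-branch root is 2.476 s.

2.476 s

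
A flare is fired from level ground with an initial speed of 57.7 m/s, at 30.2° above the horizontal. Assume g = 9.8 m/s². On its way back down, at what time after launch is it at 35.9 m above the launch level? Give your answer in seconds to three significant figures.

4.16 s

vₓ = 57.70 cos 30.2° = 49.87 m/s; v_y0 = 57.70 sin 30.2° = 29.02 m/s.
Height y(t) = 29.02 t − 4.900 t² = 35.9 gives 4.900 t² − 29.02 t + 35.9 = 0.
Quadratic formula: t = (29.02 ± √138.77) / 9.80 = (29.02 ± 11.78) / 9.80 → t = 1.760 s or 4.164 s.
The descending-branch root is 4.164 s.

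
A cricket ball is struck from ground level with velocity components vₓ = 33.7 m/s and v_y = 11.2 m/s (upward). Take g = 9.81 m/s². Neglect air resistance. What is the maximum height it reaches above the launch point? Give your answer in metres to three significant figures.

Peak height H = v_y0² / (2g) = 125.44 / 19.62 = 6.393 m.

6.39 m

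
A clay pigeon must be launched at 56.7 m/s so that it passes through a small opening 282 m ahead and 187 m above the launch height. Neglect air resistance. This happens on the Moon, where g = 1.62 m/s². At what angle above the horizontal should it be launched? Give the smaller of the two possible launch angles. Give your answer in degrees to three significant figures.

Trajectory: y = x tanθ − g x² (1 + tan²θ)/(2v₀²). With x = 282, y = 187, v₀ = 56.7, g = 1.62:
20.04 tan²θ − 282 tanθ + (207.0) = 0.
tanθ = [282 ± √(282² − 4 × 20.04 × (207.0))] / (2 × 20.04) = (282 ± 250.9) / 40.07, giving tanθ = 0.7771 or 13.30.
θ = 37.85° or 85.70°; the smaller is 37.85°.

37.8°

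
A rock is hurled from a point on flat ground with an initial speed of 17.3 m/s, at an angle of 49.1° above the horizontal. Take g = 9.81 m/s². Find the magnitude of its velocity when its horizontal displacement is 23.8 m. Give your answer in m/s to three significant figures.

13.6 m/s

vₓ = 17.30 cos 49.1° = 11.33 m/s; v_y0 = 17.30 sin 49.1° = 13.08 m/s.
x = vₓ t ⇒ t = 23.8/11.33 = 2.101 s.
Vertical velocity there: v_y = v_y0 − g t = 13.08 − 9.81 × 2.101 = −7.536 m/s.
Speed: √(vₓ² + v_y²) = √(11.33² + 7.536²) = 13.60 m/s.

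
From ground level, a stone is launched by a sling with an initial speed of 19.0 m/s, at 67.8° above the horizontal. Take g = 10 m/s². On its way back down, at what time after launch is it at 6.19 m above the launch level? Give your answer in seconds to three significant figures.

3.12 s

Components: vₓ = 19.00 cos 67.8° = 7.179 m/s, v_y0 = 19.00 sin 67.8° = 17.59 m/s.
Require v_y0 t − ½ g t² = 6.19, i.e. 5.000 t² − 17.59 t + 6.19 = 0.
Quadratic formula: t = (17.59 ± √185.66) / 10.0 = (17.59 ± 13.63) / 10.0 → t = 0.3966 s or 3.122 s.
The descending-branch root is 3.122 s.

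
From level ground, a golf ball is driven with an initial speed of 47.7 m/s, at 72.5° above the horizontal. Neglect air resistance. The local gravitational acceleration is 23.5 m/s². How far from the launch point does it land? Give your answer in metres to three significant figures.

Components: vₓ = 47.70 cos 72.5° = 14.34 m/s, v_y0 = 47.70 sin 72.5° = 45.49 m/s.
Time aloft: T = 2 v_y0 / g = 2 × 45.49 / 23.5 = 3.872 s.
Horizontal distance R = vₓ T = 14.34 × 3.872 = 55.53 m.

55.5 m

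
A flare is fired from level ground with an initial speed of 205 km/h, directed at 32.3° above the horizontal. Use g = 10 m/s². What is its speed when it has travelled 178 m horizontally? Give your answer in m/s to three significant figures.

Convert: 205 km/h = 205/3.6 = 56.94 m/s.
Resolve: vₓ = 56.94 cos 32.3° = 48.13 m/s and v_y0 = 56.94 sin 32.3° = 30.43 m/s.
Time to reach x = 178 m: t = x/vₓ = 178/48.13 = 3.698 s.
Vertical velocity there: v_y = v_y0 − g t = 30.43 − 10.0 × 3.698 = −6.552 m/s.
Speed: √(vₓ² + v_y²) = √(48.13² + 6.552²) = 48.58 m/s.

48.6 m/s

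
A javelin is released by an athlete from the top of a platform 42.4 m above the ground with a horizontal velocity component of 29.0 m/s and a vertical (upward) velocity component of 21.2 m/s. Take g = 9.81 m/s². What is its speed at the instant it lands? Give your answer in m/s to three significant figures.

46.1 m/s

Vertical motion (up positive, ground at y = 0): 4.905 t² − (21.20) t − 42.4 = 0, so t = (21.20 + √(21.20² + 2·9.81·42.4)) / 9.81 = (21.20 + 35.80) / 9.81 = 5.810 s.
Vertical velocity at impact: v_y = v_y0 − g t = 21.20 − 9.81 × 5.810 = −35.80 m/s.
Speed: |v| = √(vₓ² + v_y²) = √(29.00² + 35.80²) = 46.07 m/s.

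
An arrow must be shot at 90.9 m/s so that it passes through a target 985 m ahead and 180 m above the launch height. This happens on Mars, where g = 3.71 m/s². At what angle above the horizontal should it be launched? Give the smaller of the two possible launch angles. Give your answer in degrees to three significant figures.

24.1°

Trajectory: y = x tanθ − g x² (1 + tan²θ)/(2v₀²). With x = 985, y = 180, v₀ = 90.9, g = 3.71:
217.8 tan²θ − 985 tanθ + (397.8) = 0.
tanθ = [985 ± √(985² − 4 × 217.8 × (397.8))] / (2 × 217.8) = (985 ± 789.7) / 435.6, giving tanθ = 0.4483 or 4.074.
θ = 24.15° or 76.21°; the smaller is 24.15°.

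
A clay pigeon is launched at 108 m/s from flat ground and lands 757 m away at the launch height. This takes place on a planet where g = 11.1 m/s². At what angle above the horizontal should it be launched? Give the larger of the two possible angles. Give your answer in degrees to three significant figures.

67.0°

R = v₀² sin 2θ / g gives sin 2θ = gR/v₀² = 11.1·757/108² = 0.7204.
2θ = 46.09° or 180° − 46.09° = 133.9°, so θ = 23.04° or 66.96°.
The larger angle is 66.96°.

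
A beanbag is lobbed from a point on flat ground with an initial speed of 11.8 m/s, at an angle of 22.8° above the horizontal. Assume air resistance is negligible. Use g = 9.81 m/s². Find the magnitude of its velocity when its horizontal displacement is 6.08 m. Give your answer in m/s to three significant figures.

Resolve: vₓ = 11.80 cos 22.8° = 10.88 m/s and v_y0 = 11.80 sin 22.8° = 4.573 m/s.
At x = 6.08 m, t = x/vₓ = 6.08/10.88 = 0.5589 s.
Vertical velocity there: v_y = v_y0 − g t = 4.573 − 9.81 × 0.5589 = −0.9104 m/s.
Speed: √(vₓ² + v_y²) = √(10.88² + 0.9104²) = 10.92 m/s.

10.9 m/s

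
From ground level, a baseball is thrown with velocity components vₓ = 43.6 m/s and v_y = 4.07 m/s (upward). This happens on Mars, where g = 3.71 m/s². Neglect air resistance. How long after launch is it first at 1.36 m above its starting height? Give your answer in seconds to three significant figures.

Require v_y0 t − ½ g t² = 1.36, i.e. 1.855 t² − 4.070 t + 1.36 = 0.
t = [4.070 ± √(4.070² − 2·3.71·1.36)] / 3.71 = (4.070 ± 2.544) / 3.71, so t = 0.4112 s or t = 1.783 s.
The first (ascending) time is 0.4112 s.

0.411 s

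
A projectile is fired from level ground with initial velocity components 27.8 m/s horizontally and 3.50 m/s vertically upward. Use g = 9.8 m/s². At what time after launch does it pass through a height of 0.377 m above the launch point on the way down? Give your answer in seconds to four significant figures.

0.5821 s

Set y = v_y0 t − ½ g t² = 0.377: 4.900 t² − 3.500 t + 0.377 = 0.
Quadratic formula: t = (3.500 ± √4.8608) / 9.80 = (3.500 ± 2.205) / 9.80 → t = 0.1322 s or 0.5821 s.
The descending-branch root is 0.5821 s.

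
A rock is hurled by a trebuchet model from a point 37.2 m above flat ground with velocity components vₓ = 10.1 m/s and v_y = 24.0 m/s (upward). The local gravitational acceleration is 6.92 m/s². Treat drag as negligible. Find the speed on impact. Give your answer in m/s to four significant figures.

Vertical motion (up positive, ground at y = 0): 3.460 t² − (24.00) t − 37.2 = 0, so t = (24.00 + √(24.00² + 2·6.92·37.2)) / 6.92 = (24.00 + 33.03) / 6.92 = 8.241 s.
Vertical velocity at impact: v_y = v_y0 − g t = 24.00 − 6.92 × 8.241 = −33.03 m/s.
Speed: |v| = √(vₓ² + v_y²) = √(10.10² + 33.03²) = 34.54 m/s.

34.54 m/s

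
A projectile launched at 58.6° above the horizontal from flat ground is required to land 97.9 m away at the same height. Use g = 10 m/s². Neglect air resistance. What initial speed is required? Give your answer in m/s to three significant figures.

33.2 m/s

On level ground R = v₀² sin 2θ / g ⇒ v₀ = √(gR / sin 2θ).
v₀ = √(10.0 × 97.9 / sin 117.2°) = √(979.0 / 0.8894) = √1100.7 = 33.18 m/s.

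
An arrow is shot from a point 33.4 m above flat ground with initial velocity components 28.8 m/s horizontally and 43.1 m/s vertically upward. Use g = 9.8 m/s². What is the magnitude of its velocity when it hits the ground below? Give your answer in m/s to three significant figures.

57.8 m/s

With up positive and y = 0 at the ground: y(t) = 33.4 + (43.10) t − 4.900 t². Setting y = 0 and taking the positive root: t = [43.10 + √(43.10² + 2·9.80·33.4)] / 9.80 = (43.10 + 50.12) / 9.80 = 9.512 s.
Vertical velocity at impact: v_y = v_y0 − g t = 43.10 − 9.80 × 9.512 = −50.12 m/s.
Speed: |v| = √(vₓ² + v_y²) = √(28.80² + 50.12²) = 57.81 m/s.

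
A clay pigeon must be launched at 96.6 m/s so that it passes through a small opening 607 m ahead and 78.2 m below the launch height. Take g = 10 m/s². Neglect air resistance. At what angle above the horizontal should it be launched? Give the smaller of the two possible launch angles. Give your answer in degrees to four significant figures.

Trajectory: y = x tanθ − g x² (1 + tan²θ)/(2v₀²). With x = 607, y = −78.2, v₀ = 96.6, g = 10.0:
197.4 tan²θ − 607 tanθ + (119.2) = 0.
tanθ = [607 ± √(607² − 4 × 197.4 × (119.2))] / (2 × 197.4) = (607 ± 523.7) / 394.8, giving tanθ = 0.2109 or 2.864.
θ = 11.91° or 70.75°; the smaller is 11.91°.

11.91°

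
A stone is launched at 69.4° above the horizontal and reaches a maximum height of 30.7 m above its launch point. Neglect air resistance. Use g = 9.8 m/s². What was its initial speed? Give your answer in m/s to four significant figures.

26.21 m/s

At the peak v_y = 0, so v_y0 = √(2gH) = √(2 × 9.80 × 30.7) = 24.53 m/s.
v_y0 = v₀ sin θ ⇒ v₀ = 24.53 / sin 69.4° = 26.21 m/s.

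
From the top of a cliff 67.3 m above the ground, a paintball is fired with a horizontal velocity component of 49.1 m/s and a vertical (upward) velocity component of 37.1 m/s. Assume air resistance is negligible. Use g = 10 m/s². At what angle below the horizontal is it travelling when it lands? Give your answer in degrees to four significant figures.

46.74°

Vertical motion (up positive, ground at y = 0): 5.000 t² − (37.10) t − 67.3 = 0, so t = (37.10 + √(37.10² + 2·10.0·67.3)) / 10.0 = (37.10 + 52.18) / 10.0 = 8.928 s.
At impact: v_y = v_y0 − g t = −52.18 m/s; vₓ = 49.10 m/s.
Angle below horizontal: arctan(|v_y|/vₓ) = arctan(52.18/49.10) = 46.74°.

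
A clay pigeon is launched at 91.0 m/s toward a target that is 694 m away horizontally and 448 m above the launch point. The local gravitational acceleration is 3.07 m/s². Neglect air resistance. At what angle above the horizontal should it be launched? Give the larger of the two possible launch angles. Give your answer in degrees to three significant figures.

Trajectory: y = x tanθ − g x² (1 + tan²θ)/(2v₀²). With x = 694, y = 448, v₀ = 91.0, g = 3.07:
89.28 tan²θ − 694 tanθ + (537.3) = 0.
tanθ = [694 ± √(694² − 4 × 89.28 × (537.3))] / (2 × 89.28) = (694 ± 538.3) / 178.6, giving tanθ = 0.8720 or 6.901.
θ = 41.09° or 81.76°; the larger is 81.76°.

81.8°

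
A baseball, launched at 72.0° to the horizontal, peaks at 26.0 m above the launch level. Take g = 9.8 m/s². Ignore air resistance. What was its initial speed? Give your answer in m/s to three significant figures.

At the peak v_y = 0, so v_y0 = √(2gH) = √(2 × 9.80 × 26.0) = 22.57 m/s.
v_y0 = v₀ sin θ ⇒ v₀ = 22.57 / sin 72.0° = 23.74 m/s.

23.7 m/s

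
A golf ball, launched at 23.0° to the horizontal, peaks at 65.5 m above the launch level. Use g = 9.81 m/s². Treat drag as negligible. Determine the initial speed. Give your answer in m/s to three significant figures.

At the peak v_y = 0, so v_y0 = √(2gH) = √(2 × 9.81 × 65.5) = 35.85 m/s.
v_y0 = v₀ sin θ ⇒ v₀ = 35.85 / sin 23.0° = 91.75 m/s.

91.7 m/s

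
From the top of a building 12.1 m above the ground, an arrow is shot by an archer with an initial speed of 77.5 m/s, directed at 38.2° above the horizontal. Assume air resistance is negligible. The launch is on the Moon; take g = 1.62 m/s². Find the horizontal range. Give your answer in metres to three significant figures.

3620 m

Resolve: vₓ = 77.50 cos 38.2° = 60.90 m/s and v_y0 = 77.50 sin 38.2° = 47.93 m/s.
With up positive and y = 0 at the ground: y(t) = 12.1 + (47.93) t − 0.8100 t². Setting y = 0 and taking the positive root: t = [47.93 + √(47.93² + 2·1.62·12.1)] / 1.62 = (47.93 + 48.33) / 1.62 = 59.42 s.
Horizontal distance: R = vₓ t = 60.90 × 59.42 = 3619 m.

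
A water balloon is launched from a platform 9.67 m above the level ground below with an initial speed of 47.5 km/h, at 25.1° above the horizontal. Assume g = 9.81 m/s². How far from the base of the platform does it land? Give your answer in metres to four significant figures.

Convert: 47.5 km/h = 47.5/3.6 = 13.19 m/s.
Components: vₓ = 13.19 cos 25.1° = 11.95 m/s, v_y0 = 13.19 sin 25.1° = 5.597 m/s.
Vertical motion (up positive, ground at y = 0): 4.905 t² − (5.597) t − 9.67 = 0, so t = (5.597 + √(5.597² + 2·9.81·9.67)) / 9.81 = (5.597 + 14.87) / 9.81 = 2.086 s.
Horizontal distance: R = vₓ t = 11.95 × 2.086 = 24.93 m.

24.93 m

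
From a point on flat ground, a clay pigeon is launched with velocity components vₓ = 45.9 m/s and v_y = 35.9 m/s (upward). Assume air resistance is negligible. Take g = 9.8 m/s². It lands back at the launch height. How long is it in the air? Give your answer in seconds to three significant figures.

Time of flight on level ground: T = 2 v_y0 / g = 2 × 35.90 / 9.80 = 7.327 s.

7.33 s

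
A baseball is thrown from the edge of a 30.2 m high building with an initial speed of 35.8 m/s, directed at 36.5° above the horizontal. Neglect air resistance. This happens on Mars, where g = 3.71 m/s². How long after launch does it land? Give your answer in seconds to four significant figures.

Resolve: vₓ = 35.80 cos 36.5° = 28.78 m/s and v_y0 = 35.80 sin 36.5° = 21.29 m/s.
The projectile lands when y = 30.2 + (21.29) t − ½·3.71·t² = 0. Positive root: t = (21.29 + √(21.29² + 2·3.71·30.2)) / 3.71 = (21.29 + 26.03) / 3.71 = 12.76 s.

12.76 s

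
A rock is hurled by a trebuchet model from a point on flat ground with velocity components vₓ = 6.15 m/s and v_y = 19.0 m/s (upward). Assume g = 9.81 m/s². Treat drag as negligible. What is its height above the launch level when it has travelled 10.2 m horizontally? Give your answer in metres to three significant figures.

Time to reach x = 10.2 m: t = x/vₓ = 10.2/6.150 = 1.659 s.
Height: y = v_y0 t − ½ g t² = 19.00 × 1.659 − 4.905 × 1.659² = 31.51 − 13.49 = 18.02 m.

18.0 m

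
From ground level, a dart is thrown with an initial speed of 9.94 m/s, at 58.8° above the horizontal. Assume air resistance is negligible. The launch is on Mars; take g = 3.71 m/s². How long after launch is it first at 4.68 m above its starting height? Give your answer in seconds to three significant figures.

vₓ = 9.940 cos 58.8° = 5.149 m/s; v_y0 = 9.940 sin 58.8° = 8.502 m/s.
Height y(t) = 8.502 t − 1.855 t² = 4.68 gives 1.855 t² − 8.502 t + 4.68 = 0.
t = [8.502 ± √(8.502² − 2·3.71·4.68)] / 3.71 = (8.502 ± 6.129) / 3.71, so t = 0.6397 s or t = 3.944 s.
The first (ascending) time is 0.6397 s.

0.640 s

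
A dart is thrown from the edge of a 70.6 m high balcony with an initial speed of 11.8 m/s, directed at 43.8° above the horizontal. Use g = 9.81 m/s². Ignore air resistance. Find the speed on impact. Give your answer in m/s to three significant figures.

Components: vₓ = 11.80 cos 43.8° = 8.517 m/s, v_y0 = 11.80 sin 43.8° = 8.167 m/s.
With up positive and y = 0 at the ground: y(t) = 70.6 + (8.167) t − 4.905 t². Setting y = 0 and taking the positive root: t = [8.167 + √(8.167² + 2·9.81·70.6)] / 9.81 = (8.167 + 38.10) / 9.81 = 4.717 s.
Vertical velocity at impact: v_y = v_y0 − g t = 8.167 − 9.81 × 4.717 = −38.10 m/s.
Speed: |v| = √(vₓ² + v_y²) = √(8.517² + 38.10²) = 39.04 m/s.

39.0 m/s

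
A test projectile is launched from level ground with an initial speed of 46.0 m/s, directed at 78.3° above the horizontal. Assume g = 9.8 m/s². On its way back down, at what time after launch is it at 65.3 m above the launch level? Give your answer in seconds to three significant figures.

vₓ = 46.00 cos 78.3° = 9.328 m/s; v_y0 = 46.00 sin 78.3° = 45.04 m/s.
Height y(t) = 45.04 t − 4.900 t² = 65.3 gives 4.900 t² − 45.04 t + 65.3 = 0.
t = [45.04 ± √(45.04² − 2·9.80·65.3)] / 9.80 = (45.04 ± 27.37) / 9.80, so t = 1.804 s or t = 7.389 s.
The descending-branch root is 7.389 s.

7.39 s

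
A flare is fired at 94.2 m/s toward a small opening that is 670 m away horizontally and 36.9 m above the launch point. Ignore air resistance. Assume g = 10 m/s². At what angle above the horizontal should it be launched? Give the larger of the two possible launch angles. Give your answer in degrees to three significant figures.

64.6°

Trajectory: y = x tanθ − g x² (1 + tan²θ)/(2v₀²). With x = 670, y = 36.9, v₀ = 94.2, g = 10.0:
252.9 tan²θ − 670 tanθ + (289.8) = 0.
tanθ = [670 ± √(670² − 4 × 252.9 × (289.8))] / (2 × 252.9) = (670 ± 394.5) / 505.9, giving tanθ = 0.5445 or 2.104.
θ = 28.57° or 64.58°; the larger is 64.58°.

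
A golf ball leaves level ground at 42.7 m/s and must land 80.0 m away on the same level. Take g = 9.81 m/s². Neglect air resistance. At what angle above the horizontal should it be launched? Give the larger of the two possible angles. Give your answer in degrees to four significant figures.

R = v₀² sin 2θ / g gives sin 2θ = gR/v₀² = 9.81·80.0/42.7² = 0.4304.
2θ = 25.49° or 180° − 25.49° = 154.5°, so θ = 12.75° or 77.25°.
The larger angle is 77.25°.

77.25°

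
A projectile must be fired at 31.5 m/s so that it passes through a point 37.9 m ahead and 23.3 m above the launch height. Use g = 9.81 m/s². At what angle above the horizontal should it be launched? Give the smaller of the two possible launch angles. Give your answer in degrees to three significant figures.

44.5°

Trajectory: y = x tanθ − g x² (1 + tan²θ)/(2v₀²). With x = 37.9, y = 23.3, v₀ = 31.5, g = 9.81:
7.101 tan²θ − 37.9 tanθ + (30.40) = 0.
tanθ = [37.9 ± √(37.9² − 4 × 7.101 × (30.40))] / (2 × 7.101) = (37.9 ± 23.94) / 14.20, giving tanθ = 0.9833 or 4.354.
θ = 44.52° or 77.07°; the smaller is 44.52°.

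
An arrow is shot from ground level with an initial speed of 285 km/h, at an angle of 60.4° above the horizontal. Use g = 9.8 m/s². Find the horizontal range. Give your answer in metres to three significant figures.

Convert: 285 km/h = 285/3.6 = 79.17 m/s.
Horizontal component vₓ = 79.17 cos 60.4° = 39.10 m/s; vertical v_y0 = 79.17 sin 60.4° = 68.84 m/s.
Flight time T = 2 v_y0 / g = 14.05 s.
Horizontal distance R = vₓ T = 39.10 × 14.05 = 549.3 m.

549 m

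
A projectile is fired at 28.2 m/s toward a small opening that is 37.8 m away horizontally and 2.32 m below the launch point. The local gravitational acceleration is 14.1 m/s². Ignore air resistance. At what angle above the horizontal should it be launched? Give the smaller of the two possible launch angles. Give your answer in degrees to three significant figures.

Trajectory: y = x tanθ − g x² (1 + tan²θ)/(2v₀²). With x = 37.8, y = −2.32, v₀ = 28.2, g = 14.1:
12.67 tan²θ − 37.8 tanθ + (10.35) = 0.
tanθ = [37.8 ± √(37.8² − 4 × 12.67 × (10.35))] / (2 × 12.67) = (37.8 ± 30.08) / 25.33, giving tanθ = 0.3049 or 2.679.
θ = 16.96° or 69.53°; the smaller is 16.96°.

17.0°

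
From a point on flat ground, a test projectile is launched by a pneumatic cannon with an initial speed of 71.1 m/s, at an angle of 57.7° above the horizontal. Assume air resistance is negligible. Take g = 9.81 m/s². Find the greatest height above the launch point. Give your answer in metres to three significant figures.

Resolve: vₓ = 71.10 cos 57.7° = 37.99 m/s and v_y0 = 71.10 sin 57.7° = 60.10 m/s.
Peak height H = v_y0² / (2g) = 3611.8 / 19.62 = 184.1 m.

184 m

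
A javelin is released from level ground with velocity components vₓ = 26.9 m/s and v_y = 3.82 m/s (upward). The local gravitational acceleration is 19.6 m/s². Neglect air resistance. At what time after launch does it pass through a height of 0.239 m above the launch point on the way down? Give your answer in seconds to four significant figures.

0.3115 s

Set y = v_y0 t − ½ g t² = 0.239: 9.800 t² − 3.820 t + 0.239 = 0.
Quadratic formula: t = (3.820 ± √5.2236) / 19.6 = (3.820 ± 2.286) / 19.6 → t = 0.07829 s or 0.3115 s.
The descending-branch root is 0.3115 s.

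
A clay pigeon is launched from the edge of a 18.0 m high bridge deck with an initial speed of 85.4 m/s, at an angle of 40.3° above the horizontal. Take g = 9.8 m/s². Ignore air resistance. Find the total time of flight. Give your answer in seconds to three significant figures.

vₓ = 85.40 cos 40.3° = 65.13 m/s; v_y0 = 85.40 sin 40.3° = 55.24 m/s.
The projectile lands when y = 18.0 + (55.24) t − ½·9.80·t² = 0. Positive root: t = (55.24 + √(55.24² + 2·9.80·18.0)) / 9.80 = (55.24 + 58.34) / 9.80 = 11.59 s.

11.6 s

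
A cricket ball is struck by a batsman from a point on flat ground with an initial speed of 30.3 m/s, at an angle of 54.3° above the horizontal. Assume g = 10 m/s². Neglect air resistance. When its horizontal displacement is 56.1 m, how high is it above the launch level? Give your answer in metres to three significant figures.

27.7 m

Horizontal component vₓ = 30.30 cos 54.3° = 17.68 m/s; vertical v_y0 = 30.30 sin 54.3° = 24.61 m/s.
Time to reach x = 56.1 m: t = x/vₓ = 56.1/17.68 = 3.173 s.
Height: y = v_y0 t − ½ g t² = 24.61 × 3.173 − 5.000 × 3.173² = 78.07 − 50.33 = 27.74 m.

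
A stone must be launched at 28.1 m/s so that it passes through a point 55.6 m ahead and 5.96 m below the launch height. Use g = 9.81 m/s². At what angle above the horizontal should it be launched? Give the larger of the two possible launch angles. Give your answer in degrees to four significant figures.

Trajectory: y = x tanθ − g x² (1 + tan²θ)/(2v₀²). With x = 55.6, y = −5.96, v₀ = 28.1, g = 9.81:
19.20 tan²θ − 55.6 tanθ + (13.24) = 0.
tanθ = [55.6 ± √(55.6² − 4 × 19.20 × (13.24))] / (2 × 19.20) = (55.6 ± 45.54) / 38.41, giving tanθ = 0.2619 or 2.633.
θ = 14.67° or 69.21°; the larger is 69.21°.

69.21°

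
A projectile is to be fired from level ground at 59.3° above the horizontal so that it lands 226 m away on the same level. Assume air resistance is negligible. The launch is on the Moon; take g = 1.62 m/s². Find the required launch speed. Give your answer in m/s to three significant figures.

On level ground R = v₀² sin 2θ / g ⇒ v₀ = √(gR / sin 2θ).
v₀ = √(1.62 × 226 / sin 118.6°) = √(366.1 / 0.8780) = √417.00 = 20.42 m/s.

20.4 m/s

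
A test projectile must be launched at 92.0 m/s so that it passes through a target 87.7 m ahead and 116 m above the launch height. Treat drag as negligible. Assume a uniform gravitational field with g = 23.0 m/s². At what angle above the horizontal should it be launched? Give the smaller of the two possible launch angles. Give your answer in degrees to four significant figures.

61.60°

Trajectory: y = x tanθ − g x² (1 + tan²θ)/(2v₀²). With x = 87.7, y = 116, v₀ = 92.0, g = 23.0:
10.45 tan²θ − 87.7 tanθ + (126.5) = 0.
tanθ = [87.7 ± √(87.7² − 4 × 10.45 × (126.5))] / (2 × 10.45) = (87.7 ± 49.05) / 20.90, giving tanθ = 1.849 or 6.543.
θ = 61.60° or 81.31°; the smaller is 61.60°.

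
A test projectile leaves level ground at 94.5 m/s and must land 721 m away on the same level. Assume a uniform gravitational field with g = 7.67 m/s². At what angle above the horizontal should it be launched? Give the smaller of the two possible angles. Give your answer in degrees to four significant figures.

Level-ground range R = v₀² sin(2θ)/g ⇒ sin(2θ) = gR/v₀² = 7.67 × 721 / 94.5² = 0.6193.
2θ = 38.26° or 180° − 38.26° = 141.7°, so θ = 19.13° or 70.87°.
The smaller angle is 19.13°.

19.13°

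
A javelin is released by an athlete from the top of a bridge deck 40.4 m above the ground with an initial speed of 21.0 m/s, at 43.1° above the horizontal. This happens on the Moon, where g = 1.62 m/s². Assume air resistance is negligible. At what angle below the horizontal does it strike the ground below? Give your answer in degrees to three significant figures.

Resolve: vₓ = 21.00 cos 43.1° = 15.33 m/s and v_y0 = 21.00 sin 43.1° = 14.35 m/s.
The projectile lands when y = 40.4 + (14.35) t − ½·1.62·t² = 0. Positive root: t = (14.35 + √(14.35² + 2·1.62·40.4)) / 1.62 = (14.35 + 18.35) / 1.62 = 20.19 s.
At impact: v_y = v_y0 − g t = −18.35 m/s; vₓ = 15.33 m/s.
Angle below horizontal: arctan(|v_y|/vₓ) = arctan(18.35/15.33) = 50.12°.

50.1°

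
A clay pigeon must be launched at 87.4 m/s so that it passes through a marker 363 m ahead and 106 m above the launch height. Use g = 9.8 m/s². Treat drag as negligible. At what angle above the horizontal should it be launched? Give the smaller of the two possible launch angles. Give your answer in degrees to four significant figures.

Trajectory: y = x tanθ − g x² (1 + tan²θ)/(2v₀²). With x = 363, y = 106, v₀ = 87.4, g = 9.80:
84.53 tan²θ − 363 tanθ + (190.5) = 0.
tanθ = [363 ± √(363² − 4 × 84.53 × (190.5))] / (2 × 84.53) = (363 ± 259.5) / 169.1, giving tanθ = 0.6121 or 3.682.
θ = 31.47° or 74.81°; the smaller is 31.47°.

31.47°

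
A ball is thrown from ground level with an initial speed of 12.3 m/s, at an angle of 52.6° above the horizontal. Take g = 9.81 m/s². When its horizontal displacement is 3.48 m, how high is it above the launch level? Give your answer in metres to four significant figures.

3.487 m

vₓ = 12.30 cos 52.6° = 7.471 m/s; v_y0 = 12.30 sin 52.6° = 9.771 m/s.
Time to reach x = 3.48 m: t = x/vₓ = 3.48/7.471 = 0.4658 s.
Height: y = v_y0 t − ½ g t² = 9.771 × 0.4658 − 4.905 × 0.4658² = 4.552 − 1.064 = 3.487 m.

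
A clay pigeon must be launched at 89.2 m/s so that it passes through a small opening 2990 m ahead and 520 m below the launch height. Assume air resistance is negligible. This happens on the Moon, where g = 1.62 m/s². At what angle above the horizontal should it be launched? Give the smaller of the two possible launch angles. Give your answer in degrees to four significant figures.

7.751°

Trajectory: y = x tanθ − g x² (1 + tan²θ)/(2v₀²). With x = 2990, y = −520, v₀ = 89.2, g = 1.62:
910.1 tan²θ − 2990 tanθ + (390.1) = 0.
tanθ = [2990 ± √(2990² − 4 × 910.1 × (390.1))] / (2 × 910.1) = (2990 ± 2742) / 1820, giving tanθ = 0.1361 or 3.149.
θ = 7.751° or 72.38°; the smaller is 7.751°.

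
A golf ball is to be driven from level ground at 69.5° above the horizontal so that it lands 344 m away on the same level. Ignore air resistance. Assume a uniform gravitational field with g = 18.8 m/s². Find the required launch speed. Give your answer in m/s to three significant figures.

99.3 m/s

Level-ground range: R = v₀² sin(2θ)/g, so v₀ = √(gR / sin 2θ).
v₀ = √(18.8 × 344 / sin 139.0°) = √(6467 / 0.6561) = √9857.6 = 99.29 m/s.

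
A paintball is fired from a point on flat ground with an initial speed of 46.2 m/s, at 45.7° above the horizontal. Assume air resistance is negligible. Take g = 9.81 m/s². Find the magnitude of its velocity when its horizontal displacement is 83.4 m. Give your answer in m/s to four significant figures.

33.17 m/s

Resolve: vₓ = 46.20 cos 45.7° = 32.27 m/s and v_y0 = 46.20 sin 45.7° = 33.07 m/s.
At x = 83.4 m, t = x/vₓ = 83.4/32.27 = 2.585 s.
Vertical velocity there: v_y = v_y0 − g t = 33.07 − 9.81 × 2.585 = 7.709 m/s.
Speed: √(vₓ² + v_y²) = √(32.27² + 7.709²) = 33.17 m/s.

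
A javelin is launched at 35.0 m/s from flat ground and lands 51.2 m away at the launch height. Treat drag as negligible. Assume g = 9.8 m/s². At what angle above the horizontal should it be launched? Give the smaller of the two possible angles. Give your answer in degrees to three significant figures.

R = v₀² sin 2θ / g gives sin 2θ = gR/v₀² = 9.80·51.2/35.0² = 0.4096.
2θ = 24.18° or 180° − 24.18° = 155.8°, so θ = 12.09° or 77.91°.
The smaller angle is 12.09°.

12.1°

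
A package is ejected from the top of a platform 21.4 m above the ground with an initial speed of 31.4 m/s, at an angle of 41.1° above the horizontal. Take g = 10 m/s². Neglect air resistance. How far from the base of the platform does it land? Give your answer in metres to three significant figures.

118 m

Components: vₓ = 31.40 cos 41.1° = 23.66 m/s, v_y0 = 31.40 sin 41.1° = 20.64 m/s.
The projectile lands when y = 21.4 + (20.64) t − ½·10.0·t² = 0. Positive root: t = (20.64 + √(20.64² + 2·10.0·21.4)) / 10.0 = (20.64 + 29.22) / 10.0 = 4.987 s.
Horizontal distance: R = vₓ t = 23.66 × 4.987 = 118.0 m.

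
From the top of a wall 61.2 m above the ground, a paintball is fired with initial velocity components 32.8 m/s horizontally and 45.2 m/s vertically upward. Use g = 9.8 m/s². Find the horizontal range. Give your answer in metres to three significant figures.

342 m

With up positive and y = 0 at the ground: y(t) = 61.2 + (45.20) t − 4.900 t². Setting y = 0 and taking the positive root: t = [45.20 + √(45.20² + 2·9.80·61.2)] / 9.80 = (45.20 + 56.94) / 9.80 = 10.42 s.
Horizontal distance: R = vₓ t = 32.80 × 10.42 = 341.9 m.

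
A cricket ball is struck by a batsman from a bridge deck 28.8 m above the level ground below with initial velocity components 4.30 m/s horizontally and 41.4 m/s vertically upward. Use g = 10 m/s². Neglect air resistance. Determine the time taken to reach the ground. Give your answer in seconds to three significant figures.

The projectile lands when y = 28.8 + (41.40) t − ½·10.0·t² = 0. Positive root: t = (41.40 + √(41.40² + 2·10.0·28.8)) / 10.0 = (41.40 + 47.85) / 10.0 = 8.925 s.

8.93 s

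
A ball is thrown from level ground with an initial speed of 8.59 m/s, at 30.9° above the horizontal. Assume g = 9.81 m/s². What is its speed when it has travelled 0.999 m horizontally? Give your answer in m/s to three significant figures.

Horizontal component vₓ = 8.590 cos 30.9° = 7.371 m/s; vertical v_y0 = 8.590 sin 30.9° = 4.411 m/s.
x = vₓ t ⇒ t = 0.999/7.371 = 0.1355 s.
Vertical velocity there: v_y = v_y0 − g t = 4.411 − 9.81 × 0.1355 = 3.082 m/s.
Speed: √(vₓ² + v_y²) = √(7.371² + 3.082²) = 7.989 m/s.

7.99 m/s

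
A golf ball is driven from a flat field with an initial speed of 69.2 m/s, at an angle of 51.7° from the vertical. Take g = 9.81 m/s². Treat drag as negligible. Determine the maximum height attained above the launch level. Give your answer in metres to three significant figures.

Horizontal component vₓ = 69.20 sin 51.7° = 54.31 m/s; vertical v_y0 = 69.20 cos 51.7° = 42.89 m/s.
Maximum height: H = v_y0² / (2g) = 42.89² / (2 × 9.81) = 93.75 m.

93.8 m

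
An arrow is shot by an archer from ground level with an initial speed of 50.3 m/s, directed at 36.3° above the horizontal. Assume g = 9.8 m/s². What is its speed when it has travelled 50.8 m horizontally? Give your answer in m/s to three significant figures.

44.2 m/s

Components: vₓ = 50.30 cos 36.3° = 40.54 m/s, v_y0 = 50.30 sin 36.3° = 29.78 m/s.
x = vₓ t ⇒ t = 50.8/40.54 = 1.253 s.
Vertical velocity there: v_y = v_y0 − g t = 29.78 − 9.80 × 1.253 = 17.50 m/s.
Speed: √(vₓ² + v_y²) = √(40.54² + 17.50²) = 44.15 m/s.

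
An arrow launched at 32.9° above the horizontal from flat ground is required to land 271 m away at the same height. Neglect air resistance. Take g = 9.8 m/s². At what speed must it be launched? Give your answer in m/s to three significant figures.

54.0 m/s

On level ground R = v₀² sin 2θ / g ⇒ v₀ = √(gR / sin 2θ).
v₀ = √(9.80 × 271 / sin 65.80°) = √(2656 / 0.9121) = √2911.7 = 53.96 m/s.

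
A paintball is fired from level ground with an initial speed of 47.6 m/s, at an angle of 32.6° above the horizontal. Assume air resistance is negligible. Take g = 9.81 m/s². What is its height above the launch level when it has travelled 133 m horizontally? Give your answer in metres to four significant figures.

31.10 m

vₓ = 47.60 cos 32.6° = 40.10 m/s; v_y0 = 47.60 sin 32.6° = 25.65 m/s.
Time to reach x = 133 m: t = x/vₓ = 133/40.10 = 3.317 s.
Height: y = v_y0 t − ½ g t² = 25.65 × 3.317 − 4.905 × 3.317² = 85.06 − 53.96 = 31.10 m.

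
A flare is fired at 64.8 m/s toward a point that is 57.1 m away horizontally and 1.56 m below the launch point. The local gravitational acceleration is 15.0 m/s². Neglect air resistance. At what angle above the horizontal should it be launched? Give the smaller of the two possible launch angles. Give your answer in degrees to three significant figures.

4.30°

Trajectory: y = x tanθ − g x² (1 + tan²θ)/(2v₀²). With x = 57.1, y = −1.56, v₀ = 64.8, g = 15.0:
5.823 tan²θ − 57.1 tanθ + (4.263) = 0.
tanθ = [57.1 ± √(57.1² − 4 × 5.823 × (4.263))] / (2 × 5.823) = (57.1 ± 56.22) / 11.65, giving tanθ = 0.07524 or 9.730.
θ = 4.303° or 84.13°; the smaller is 4.303°.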